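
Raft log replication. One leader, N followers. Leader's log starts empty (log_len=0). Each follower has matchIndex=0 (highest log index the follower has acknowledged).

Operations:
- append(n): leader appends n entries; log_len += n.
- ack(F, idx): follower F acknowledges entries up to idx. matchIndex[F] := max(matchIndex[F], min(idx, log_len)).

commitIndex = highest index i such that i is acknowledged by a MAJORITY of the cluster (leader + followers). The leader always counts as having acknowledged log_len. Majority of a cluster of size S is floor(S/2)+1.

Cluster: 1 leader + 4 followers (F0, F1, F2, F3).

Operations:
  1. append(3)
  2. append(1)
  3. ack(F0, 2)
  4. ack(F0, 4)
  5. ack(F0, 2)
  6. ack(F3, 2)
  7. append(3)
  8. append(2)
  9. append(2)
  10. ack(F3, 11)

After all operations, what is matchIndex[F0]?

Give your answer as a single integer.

Op 1: append 3 -> log_len=3
Op 2: append 1 -> log_len=4
Op 3: F0 acks idx 2 -> match: F0=2 F1=0 F2=0 F3=0; commitIndex=0
Op 4: F0 acks idx 4 -> match: F0=4 F1=0 F2=0 F3=0; commitIndex=0
Op 5: F0 acks idx 2 -> match: F0=4 F1=0 F2=0 F3=0; commitIndex=0
Op 6: F3 acks idx 2 -> match: F0=4 F1=0 F2=0 F3=2; commitIndex=2
Op 7: append 3 -> log_len=7
Op 8: append 2 -> log_len=9
Op 9: append 2 -> log_len=11
Op 10: F3 acks idx 11 -> match: F0=4 F1=0 F2=0 F3=11; commitIndex=4

Answer: 4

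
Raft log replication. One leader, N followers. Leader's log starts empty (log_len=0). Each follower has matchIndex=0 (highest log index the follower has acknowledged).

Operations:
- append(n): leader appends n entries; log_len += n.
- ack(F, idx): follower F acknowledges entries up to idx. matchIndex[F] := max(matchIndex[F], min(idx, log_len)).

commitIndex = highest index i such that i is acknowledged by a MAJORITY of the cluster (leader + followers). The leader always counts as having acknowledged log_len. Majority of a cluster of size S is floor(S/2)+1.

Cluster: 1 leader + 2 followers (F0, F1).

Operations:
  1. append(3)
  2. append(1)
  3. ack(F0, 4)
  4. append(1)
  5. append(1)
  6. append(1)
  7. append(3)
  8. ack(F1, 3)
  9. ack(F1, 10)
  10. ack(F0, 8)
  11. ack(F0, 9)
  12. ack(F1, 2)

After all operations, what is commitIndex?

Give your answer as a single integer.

Answer: 10

Derivation:
Op 1: append 3 -> log_len=3
Op 2: append 1 -> log_len=4
Op 3: F0 acks idx 4 -> match: F0=4 F1=0; commitIndex=4
Op 4: append 1 -> log_len=5
Op 5: append 1 -> log_len=6
Op 6: append 1 -> log_len=7
Op 7: append 3 -> log_len=10
Op 8: F1 acks idx 3 -> match: F0=4 F1=3; commitIndex=4
Op 9: F1 acks idx 10 -> match: F0=4 F1=10; commitIndex=10
Op 10: F0 acks idx 8 -> match: F0=8 F1=10; commitIndex=10
Op 11: F0 acks idx 9 -> match: F0=9 F1=10; commitIndex=10
Op 12: F1 acks idx 2 -> match: F0=9 F1=10; commitIndex=10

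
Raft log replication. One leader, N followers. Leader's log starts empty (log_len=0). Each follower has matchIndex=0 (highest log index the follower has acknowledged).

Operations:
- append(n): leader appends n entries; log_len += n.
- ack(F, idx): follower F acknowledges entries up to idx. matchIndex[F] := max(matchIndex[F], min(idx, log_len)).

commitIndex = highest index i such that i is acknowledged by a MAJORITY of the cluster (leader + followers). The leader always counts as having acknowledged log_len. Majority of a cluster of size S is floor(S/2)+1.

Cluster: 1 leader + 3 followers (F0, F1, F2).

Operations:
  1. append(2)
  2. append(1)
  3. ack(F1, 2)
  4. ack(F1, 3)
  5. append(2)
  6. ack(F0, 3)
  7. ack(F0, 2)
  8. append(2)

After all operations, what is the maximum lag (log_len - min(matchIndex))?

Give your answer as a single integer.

Op 1: append 2 -> log_len=2
Op 2: append 1 -> log_len=3
Op 3: F1 acks idx 2 -> match: F0=0 F1=2 F2=0; commitIndex=0
Op 4: F1 acks idx 3 -> match: F0=0 F1=3 F2=0; commitIndex=0
Op 5: append 2 -> log_len=5
Op 6: F0 acks idx 3 -> match: F0=3 F1=3 F2=0; commitIndex=3
Op 7: F0 acks idx 2 -> match: F0=3 F1=3 F2=0; commitIndex=3
Op 8: append 2 -> log_len=7

Answer: 7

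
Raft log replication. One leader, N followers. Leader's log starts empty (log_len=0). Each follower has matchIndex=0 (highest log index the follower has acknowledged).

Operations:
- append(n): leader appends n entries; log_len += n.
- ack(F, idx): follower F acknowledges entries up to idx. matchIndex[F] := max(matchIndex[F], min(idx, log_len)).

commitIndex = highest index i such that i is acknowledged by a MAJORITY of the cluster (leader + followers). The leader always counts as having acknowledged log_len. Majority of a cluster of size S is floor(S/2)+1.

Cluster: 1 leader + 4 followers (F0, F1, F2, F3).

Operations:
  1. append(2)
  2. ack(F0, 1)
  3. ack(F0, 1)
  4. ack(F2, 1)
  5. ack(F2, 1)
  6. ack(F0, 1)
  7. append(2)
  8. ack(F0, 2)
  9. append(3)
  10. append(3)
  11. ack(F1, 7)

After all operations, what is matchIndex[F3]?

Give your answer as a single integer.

Op 1: append 2 -> log_len=2
Op 2: F0 acks idx 1 -> match: F0=1 F1=0 F2=0 F3=0; commitIndex=0
Op 3: F0 acks idx 1 -> match: F0=1 F1=0 F2=0 F3=0; commitIndex=0
Op 4: F2 acks idx 1 -> match: F0=1 F1=0 F2=1 F3=0; commitIndex=1
Op 5: F2 acks idx 1 -> match: F0=1 F1=0 F2=1 F3=0; commitIndex=1
Op 6: F0 acks idx 1 -> match: F0=1 F1=0 F2=1 F3=0; commitIndex=1
Op 7: append 2 -> log_len=4
Op 8: F0 acks idx 2 -> match: F0=2 F1=0 F2=1 F3=0; commitIndex=1
Op 9: append 3 -> log_len=7
Op 10: append 3 -> log_len=10
Op 11: F1 acks idx 7 -> match: F0=2 F1=7 F2=1 F3=0; commitIndex=2

Answer: 0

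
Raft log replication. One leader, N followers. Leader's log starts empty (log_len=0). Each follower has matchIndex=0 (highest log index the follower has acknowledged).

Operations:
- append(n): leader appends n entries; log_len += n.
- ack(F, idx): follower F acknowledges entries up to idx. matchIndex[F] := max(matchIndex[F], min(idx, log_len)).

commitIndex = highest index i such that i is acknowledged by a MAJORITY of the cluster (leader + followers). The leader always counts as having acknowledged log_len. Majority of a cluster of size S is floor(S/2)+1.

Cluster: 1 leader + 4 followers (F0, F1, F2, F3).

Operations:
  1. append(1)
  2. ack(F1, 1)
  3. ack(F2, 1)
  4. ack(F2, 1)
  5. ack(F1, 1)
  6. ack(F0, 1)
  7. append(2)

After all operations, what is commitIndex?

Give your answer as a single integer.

Answer: 1

Derivation:
Op 1: append 1 -> log_len=1
Op 2: F1 acks idx 1 -> match: F0=0 F1=1 F2=0 F3=0; commitIndex=0
Op 3: F2 acks idx 1 -> match: F0=0 F1=1 F2=1 F3=0; commitIndex=1
Op 4: F2 acks idx 1 -> match: F0=0 F1=1 F2=1 F3=0; commitIndex=1
Op 5: F1 acks idx 1 -> match: F0=0 F1=1 F2=1 F3=0; commitIndex=1
Op 6: F0 acks idx 1 -> match: F0=1 F1=1 F2=1 F3=0; commitIndex=1
Op 7: append 2 -> log_len=3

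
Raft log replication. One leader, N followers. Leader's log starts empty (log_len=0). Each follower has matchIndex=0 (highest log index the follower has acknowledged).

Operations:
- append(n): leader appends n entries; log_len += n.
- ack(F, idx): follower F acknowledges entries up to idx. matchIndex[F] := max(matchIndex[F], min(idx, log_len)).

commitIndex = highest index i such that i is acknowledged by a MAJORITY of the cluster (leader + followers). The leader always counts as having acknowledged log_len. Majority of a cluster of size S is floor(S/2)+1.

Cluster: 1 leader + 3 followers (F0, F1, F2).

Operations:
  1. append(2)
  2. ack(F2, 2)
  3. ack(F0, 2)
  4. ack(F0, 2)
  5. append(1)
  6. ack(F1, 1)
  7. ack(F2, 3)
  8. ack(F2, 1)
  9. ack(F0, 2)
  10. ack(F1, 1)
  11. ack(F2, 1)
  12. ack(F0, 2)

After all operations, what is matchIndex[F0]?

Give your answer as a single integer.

Answer: 2

Derivation:
Op 1: append 2 -> log_len=2
Op 2: F2 acks idx 2 -> match: F0=0 F1=0 F2=2; commitIndex=0
Op 3: F0 acks idx 2 -> match: F0=2 F1=0 F2=2; commitIndex=2
Op 4: F0 acks idx 2 -> match: F0=2 F1=0 F2=2; commitIndex=2
Op 5: append 1 -> log_len=3
Op 6: F1 acks idx 1 -> match: F0=2 F1=1 F2=2; commitIndex=2
Op 7: F2 acks idx 3 -> match: F0=2 F1=1 F2=3; commitIndex=2
Op 8: F2 acks idx 1 -> match: F0=2 F1=1 F2=3; commitIndex=2
Op 9: F0 acks idx 2 -> match: F0=2 F1=1 F2=3; commitIndex=2
Op 10: F1 acks idx 1 -> match: F0=2 F1=1 F2=3; commitIndex=2
Op 11: F2 acks idx 1 -> match: F0=2 F1=1 F2=3; commitIndex=2
Op 12: F0 acks idx 2 -> match: F0=2 F1=1 F2=3; commitIndex=2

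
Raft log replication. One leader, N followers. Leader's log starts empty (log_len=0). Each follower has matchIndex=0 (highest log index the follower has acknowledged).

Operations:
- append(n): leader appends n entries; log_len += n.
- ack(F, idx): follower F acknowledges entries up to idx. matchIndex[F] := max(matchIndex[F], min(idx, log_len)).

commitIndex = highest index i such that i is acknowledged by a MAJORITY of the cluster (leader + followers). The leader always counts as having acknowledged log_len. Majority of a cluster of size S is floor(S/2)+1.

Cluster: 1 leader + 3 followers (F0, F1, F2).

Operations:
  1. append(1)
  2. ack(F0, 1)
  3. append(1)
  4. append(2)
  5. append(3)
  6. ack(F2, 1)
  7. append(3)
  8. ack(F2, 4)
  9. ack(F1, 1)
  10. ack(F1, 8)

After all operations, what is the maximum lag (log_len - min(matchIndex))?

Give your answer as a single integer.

Op 1: append 1 -> log_len=1
Op 2: F0 acks idx 1 -> match: F0=1 F1=0 F2=0; commitIndex=0
Op 3: append 1 -> log_len=2
Op 4: append 2 -> log_len=4
Op 5: append 3 -> log_len=7
Op 6: F2 acks idx 1 -> match: F0=1 F1=0 F2=1; commitIndex=1
Op 7: append 3 -> log_len=10
Op 8: F2 acks idx 4 -> match: F0=1 F1=0 F2=4; commitIndex=1
Op 9: F1 acks idx 1 -> match: F0=1 F1=1 F2=4; commitIndex=1
Op 10: F1 acks idx 8 -> match: F0=1 F1=8 F2=4; commitIndex=4

Answer: 9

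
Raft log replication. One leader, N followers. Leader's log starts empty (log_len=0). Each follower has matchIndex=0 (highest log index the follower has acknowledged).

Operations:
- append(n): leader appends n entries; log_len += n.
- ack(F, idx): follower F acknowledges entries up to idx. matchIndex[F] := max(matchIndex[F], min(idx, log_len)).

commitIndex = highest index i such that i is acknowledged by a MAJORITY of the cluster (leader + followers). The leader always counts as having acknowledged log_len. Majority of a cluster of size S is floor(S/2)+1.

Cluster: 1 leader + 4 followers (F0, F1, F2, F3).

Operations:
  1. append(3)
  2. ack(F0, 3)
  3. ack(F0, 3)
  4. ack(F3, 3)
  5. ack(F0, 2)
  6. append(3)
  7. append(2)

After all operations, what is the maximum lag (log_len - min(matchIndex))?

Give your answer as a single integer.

Op 1: append 3 -> log_len=3
Op 2: F0 acks idx 3 -> match: F0=3 F1=0 F2=0 F3=0; commitIndex=0
Op 3: F0 acks idx 3 -> match: F0=3 F1=0 F2=0 F3=0; commitIndex=0
Op 4: F3 acks idx 3 -> match: F0=3 F1=0 F2=0 F3=3; commitIndex=3
Op 5: F0 acks idx 2 -> match: F0=3 F1=0 F2=0 F3=3; commitIndex=3
Op 6: append 3 -> log_len=6
Op 7: append 2 -> log_len=8

Answer: 8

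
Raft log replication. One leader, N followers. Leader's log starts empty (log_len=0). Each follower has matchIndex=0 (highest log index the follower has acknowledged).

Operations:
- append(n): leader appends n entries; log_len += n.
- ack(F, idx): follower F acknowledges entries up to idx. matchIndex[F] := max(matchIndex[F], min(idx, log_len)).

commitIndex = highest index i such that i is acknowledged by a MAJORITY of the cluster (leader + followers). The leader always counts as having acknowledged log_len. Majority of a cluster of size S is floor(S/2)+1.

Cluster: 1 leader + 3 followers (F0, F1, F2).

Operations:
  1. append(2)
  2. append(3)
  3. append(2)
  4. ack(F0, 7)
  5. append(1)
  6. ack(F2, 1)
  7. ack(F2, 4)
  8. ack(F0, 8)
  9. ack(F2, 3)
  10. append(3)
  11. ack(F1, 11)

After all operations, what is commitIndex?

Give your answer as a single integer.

Answer: 8

Derivation:
Op 1: append 2 -> log_len=2
Op 2: append 3 -> log_len=5
Op 3: append 2 -> log_len=7
Op 4: F0 acks idx 7 -> match: F0=7 F1=0 F2=0; commitIndex=0
Op 5: append 1 -> log_len=8
Op 6: F2 acks idx 1 -> match: F0=7 F1=0 F2=1; commitIndex=1
Op 7: F2 acks idx 4 -> match: F0=7 F1=0 F2=4; commitIndex=4
Op 8: F0 acks idx 8 -> match: F0=8 F1=0 F2=4; commitIndex=4
Op 9: F2 acks idx 3 -> match: F0=8 F1=0 F2=4; commitIndex=4
Op 10: append 3 -> log_len=11
Op 11: F1 acks idx 11 -> match: F0=8 F1=11 F2=4; commitIndex=8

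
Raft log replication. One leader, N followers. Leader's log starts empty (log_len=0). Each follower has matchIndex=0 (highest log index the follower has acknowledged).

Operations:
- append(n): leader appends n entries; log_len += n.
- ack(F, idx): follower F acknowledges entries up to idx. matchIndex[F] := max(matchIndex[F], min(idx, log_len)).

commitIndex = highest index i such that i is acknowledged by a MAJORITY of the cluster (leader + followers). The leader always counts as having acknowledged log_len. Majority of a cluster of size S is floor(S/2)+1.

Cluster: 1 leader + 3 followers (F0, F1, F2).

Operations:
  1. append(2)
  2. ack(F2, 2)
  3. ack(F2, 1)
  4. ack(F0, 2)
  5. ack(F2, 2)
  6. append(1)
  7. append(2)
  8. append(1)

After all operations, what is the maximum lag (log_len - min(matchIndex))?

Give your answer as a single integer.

Answer: 6

Derivation:
Op 1: append 2 -> log_len=2
Op 2: F2 acks idx 2 -> match: F0=0 F1=0 F2=2; commitIndex=0
Op 3: F2 acks idx 1 -> match: F0=0 F1=0 F2=2; commitIndex=0
Op 4: F0 acks idx 2 -> match: F0=2 F1=0 F2=2; commitIndex=2
Op 5: F2 acks idx 2 -> match: F0=2 F1=0 F2=2; commitIndex=2
Op 6: append 1 -> log_len=3
Op 7: append 2 -> log_len=5
Op 8: append 1 -> log_len=6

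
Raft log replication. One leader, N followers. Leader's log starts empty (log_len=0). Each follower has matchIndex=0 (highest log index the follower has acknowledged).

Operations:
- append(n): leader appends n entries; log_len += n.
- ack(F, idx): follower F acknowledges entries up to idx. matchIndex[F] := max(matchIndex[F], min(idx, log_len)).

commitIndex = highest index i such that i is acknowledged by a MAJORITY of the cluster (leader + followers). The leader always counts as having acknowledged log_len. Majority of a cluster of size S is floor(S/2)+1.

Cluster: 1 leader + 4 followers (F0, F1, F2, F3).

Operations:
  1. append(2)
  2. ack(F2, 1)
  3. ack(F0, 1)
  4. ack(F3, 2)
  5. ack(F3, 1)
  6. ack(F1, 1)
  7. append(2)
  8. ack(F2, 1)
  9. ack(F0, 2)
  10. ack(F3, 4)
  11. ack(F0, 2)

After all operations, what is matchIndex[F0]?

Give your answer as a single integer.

Answer: 2

Derivation:
Op 1: append 2 -> log_len=2
Op 2: F2 acks idx 1 -> match: F0=0 F1=0 F2=1 F3=0; commitIndex=0
Op 3: F0 acks idx 1 -> match: F0=1 F1=0 F2=1 F3=0; commitIndex=1
Op 4: F3 acks idx 2 -> match: F0=1 F1=0 F2=1 F3=2; commitIndex=1
Op 5: F3 acks idx 1 -> match: F0=1 F1=0 F2=1 F3=2; commitIndex=1
Op 6: F1 acks idx 1 -> match: F0=1 F1=1 F2=1 F3=2; commitIndex=1
Op 7: append 2 -> log_len=4
Op 8: F2 acks idx 1 -> match: F0=1 F1=1 F2=1 F3=2; commitIndex=1
Op 9: F0 acks idx 2 -> match: F0=2 F1=1 F2=1 F3=2; commitIndex=2
Op 10: F3 acks idx 4 -> match: F0=2 F1=1 F2=1 F3=4; commitIndex=2
Op 11: F0 acks idx 2 -> match: F0=2 F1=1 F2=1 F3=4; commitIndex=2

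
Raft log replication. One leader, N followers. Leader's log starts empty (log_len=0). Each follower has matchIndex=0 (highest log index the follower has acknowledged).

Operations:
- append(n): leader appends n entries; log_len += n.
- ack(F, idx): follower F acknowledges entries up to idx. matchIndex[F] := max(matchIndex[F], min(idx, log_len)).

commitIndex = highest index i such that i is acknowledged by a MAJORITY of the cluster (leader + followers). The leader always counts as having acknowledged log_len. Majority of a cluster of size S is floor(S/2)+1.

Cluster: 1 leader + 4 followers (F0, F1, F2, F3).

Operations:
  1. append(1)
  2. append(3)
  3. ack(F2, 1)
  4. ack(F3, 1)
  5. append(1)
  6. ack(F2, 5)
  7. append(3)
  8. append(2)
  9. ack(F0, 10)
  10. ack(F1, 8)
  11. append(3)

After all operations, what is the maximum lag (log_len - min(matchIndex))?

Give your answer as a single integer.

Answer: 12

Derivation:
Op 1: append 1 -> log_len=1
Op 2: append 3 -> log_len=4
Op 3: F2 acks idx 1 -> match: F0=0 F1=0 F2=1 F3=0; commitIndex=0
Op 4: F3 acks idx 1 -> match: F0=0 F1=0 F2=1 F3=1; commitIndex=1
Op 5: append 1 -> log_len=5
Op 6: F2 acks idx 5 -> match: F0=0 F1=0 F2=5 F3=1; commitIndex=1
Op 7: append 3 -> log_len=8
Op 8: append 2 -> log_len=10
Op 9: F0 acks idx 10 -> match: F0=10 F1=0 F2=5 F3=1; commitIndex=5
Op 10: F1 acks idx 8 -> match: F0=10 F1=8 F2=5 F3=1; commitIndex=8
Op 11: append 3 -> log_len=13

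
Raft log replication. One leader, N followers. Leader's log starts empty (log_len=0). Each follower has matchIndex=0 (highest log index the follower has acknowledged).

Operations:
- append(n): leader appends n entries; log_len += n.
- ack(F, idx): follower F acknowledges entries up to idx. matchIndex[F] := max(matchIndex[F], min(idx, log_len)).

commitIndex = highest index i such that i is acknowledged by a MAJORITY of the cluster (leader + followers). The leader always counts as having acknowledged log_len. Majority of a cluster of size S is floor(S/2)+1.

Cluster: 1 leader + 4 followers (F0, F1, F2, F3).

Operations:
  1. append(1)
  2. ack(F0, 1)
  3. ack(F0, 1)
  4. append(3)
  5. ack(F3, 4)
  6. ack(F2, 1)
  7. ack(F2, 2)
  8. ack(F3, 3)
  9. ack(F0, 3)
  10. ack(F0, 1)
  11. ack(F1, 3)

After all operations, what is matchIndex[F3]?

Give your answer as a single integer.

Op 1: append 1 -> log_len=1
Op 2: F0 acks idx 1 -> match: F0=1 F1=0 F2=0 F3=0; commitIndex=0
Op 3: F0 acks idx 1 -> match: F0=1 F1=0 F2=0 F3=0; commitIndex=0
Op 4: append 3 -> log_len=4
Op 5: F3 acks idx 4 -> match: F0=1 F1=0 F2=0 F3=4; commitIndex=1
Op 6: F2 acks idx 1 -> match: F0=1 F1=0 F2=1 F3=4; commitIndex=1
Op 7: F2 acks idx 2 -> match: F0=1 F1=0 F2=2 F3=4; commitIndex=2
Op 8: F3 acks idx 3 -> match: F0=1 F1=0 F2=2 F3=4; commitIndex=2
Op 9: F0 acks idx 3 -> match: F0=3 F1=0 F2=2 F3=4; commitIndex=3
Op 10: F0 acks idx 1 -> match: F0=3 F1=0 F2=2 F3=4; commitIndex=3
Op 11: F1 acks idx 3 -> match: F0=3 F1=3 F2=2 F3=4; commitIndex=3

Answer: 4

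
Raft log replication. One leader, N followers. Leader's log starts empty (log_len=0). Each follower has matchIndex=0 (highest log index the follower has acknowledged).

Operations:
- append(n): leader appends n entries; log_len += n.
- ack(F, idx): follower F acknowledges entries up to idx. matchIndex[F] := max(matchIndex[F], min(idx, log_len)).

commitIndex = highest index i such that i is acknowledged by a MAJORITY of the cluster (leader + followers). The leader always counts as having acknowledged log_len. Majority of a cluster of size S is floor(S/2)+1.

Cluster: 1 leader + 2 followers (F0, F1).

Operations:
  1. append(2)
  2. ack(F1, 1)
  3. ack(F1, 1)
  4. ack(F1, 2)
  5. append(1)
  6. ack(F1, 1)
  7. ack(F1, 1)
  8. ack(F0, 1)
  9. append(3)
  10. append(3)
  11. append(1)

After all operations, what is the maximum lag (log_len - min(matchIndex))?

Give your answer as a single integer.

Answer: 9

Derivation:
Op 1: append 2 -> log_len=2
Op 2: F1 acks idx 1 -> match: F0=0 F1=1; commitIndex=1
Op 3: F1 acks idx 1 -> match: F0=0 F1=1; commitIndex=1
Op 4: F1 acks idx 2 -> match: F0=0 F1=2; commitIndex=2
Op 5: append 1 -> log_len=3
Op 6: F1 acks idx 1 -> match: F0=0 F1=2; commitIndex=2
Op 7: F1 acks idx 1 -> match: F0=0 F1=2; commitIndex=2
Op 8: F0 acks idx 1 -> match: F0=1 F1=2; commitIndex=2
Op 9: append 3 -> log_len=6
Op 10: append 3 -> log_len=9
Op 11: append 1 -> log_len=10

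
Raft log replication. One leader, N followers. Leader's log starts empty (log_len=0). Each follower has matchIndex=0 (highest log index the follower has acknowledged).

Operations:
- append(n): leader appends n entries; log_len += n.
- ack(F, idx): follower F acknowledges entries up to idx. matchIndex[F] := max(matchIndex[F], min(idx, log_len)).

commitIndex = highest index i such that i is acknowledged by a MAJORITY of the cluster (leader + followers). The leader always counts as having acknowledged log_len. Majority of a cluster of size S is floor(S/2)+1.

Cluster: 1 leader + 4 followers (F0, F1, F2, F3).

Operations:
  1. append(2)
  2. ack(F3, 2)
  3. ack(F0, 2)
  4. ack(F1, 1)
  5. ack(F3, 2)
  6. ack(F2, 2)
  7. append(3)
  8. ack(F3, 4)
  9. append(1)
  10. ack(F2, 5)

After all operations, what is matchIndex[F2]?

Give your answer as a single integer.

Op 1: append 2 -> log_len=2
Op 2: F3 acks idx 2 -> match: F0=0 F1=0 F2=0 F3=2; commitIndex=0
Op 3: F0 acks idx 2 -> match: F0=2 F1=0 F2=0 F3=2; commitIndex=2
Op 4: F1 acks idx 1 -> match: F0=2 F1=1 F2=0 F3=2; commitIndex=2
Op 5: F3 acks idx 2 -> match: F0=2 F1=1 F2=0 F3=2; commitIndex=2
Op 6: F2 acks idx 2 -> match: F0=2 F1=1 F2=2 F3=2; commitIndex=2
Op 7: append 3 -> log_len=5
Op 8: F3 acks idx 4 -> match: F0=2 F1=1 F2=2 F3=4; commitIndex=2
Op 9: append 1 -> log_len=6
Op 10: F2 acks idx 5 -> match: F0=2 F1=1 F2=5 F3=4; commitIndex=4

Answer: 5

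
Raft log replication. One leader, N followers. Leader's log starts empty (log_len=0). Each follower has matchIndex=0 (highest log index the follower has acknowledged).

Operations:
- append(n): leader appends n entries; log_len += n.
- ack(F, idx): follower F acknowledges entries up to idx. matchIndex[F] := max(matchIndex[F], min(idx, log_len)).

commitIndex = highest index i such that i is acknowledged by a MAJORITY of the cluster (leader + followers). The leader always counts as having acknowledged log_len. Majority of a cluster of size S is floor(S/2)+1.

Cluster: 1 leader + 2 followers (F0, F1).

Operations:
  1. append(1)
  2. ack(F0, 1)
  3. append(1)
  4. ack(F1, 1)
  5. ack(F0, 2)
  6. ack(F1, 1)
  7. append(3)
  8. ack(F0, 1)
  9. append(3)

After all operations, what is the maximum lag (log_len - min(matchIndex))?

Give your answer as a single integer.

Op 1: append 1 -> log_len=1
Op 2: F0 acks idx 1 -> match: F0=1 F1=0; commitIndex=1
Op 3: append 1 -> log_len=2
Op 4: F1 acks idx 1 -> match: F0=1 F1=1; commitIndex=1
Op 5: F0 acks idx 2 -> match: F0=2 F1=1; commitIndex=2
Op 6: F1 acks idx 1 -> match: F0=2 F1=1; commitIndex=2
Op 7: append 3 -> log_len=5
Op 8: F0 acks idx 1 -> match: F0=2 F1=1; commitIndex=2
Op 9: append 3 -> log_len=8

Answer: 7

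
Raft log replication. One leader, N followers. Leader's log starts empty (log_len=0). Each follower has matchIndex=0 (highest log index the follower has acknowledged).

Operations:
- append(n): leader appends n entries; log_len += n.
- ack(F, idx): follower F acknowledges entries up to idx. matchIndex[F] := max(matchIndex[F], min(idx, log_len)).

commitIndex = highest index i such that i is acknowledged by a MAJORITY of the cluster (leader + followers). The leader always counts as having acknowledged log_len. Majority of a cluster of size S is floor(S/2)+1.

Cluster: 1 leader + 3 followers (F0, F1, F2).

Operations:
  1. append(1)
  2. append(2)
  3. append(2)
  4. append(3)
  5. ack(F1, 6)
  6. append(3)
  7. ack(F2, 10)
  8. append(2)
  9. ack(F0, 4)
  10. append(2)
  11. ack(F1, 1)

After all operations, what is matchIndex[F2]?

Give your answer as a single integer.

Answer: 10

Derivation:
Op 1: append 1 -> log_len=1
Op 2: append 2 -> log_len=3
Op 3: append 2 -> log_len=5
Op 4: append 3 -> log_len=8
Op 5: F1 acks idx 6 -> match: F0=0 F1=6 F2=0; commitIndex=0
Op 6: append 3 -> log_len=11
Op 7: F2 acks idx 10 -> match: F0=0 F1=6 F2=10; commitIndex=6
Op 8: append 2 -> log_len=13
Op 9: F0 acks idx 4 -> match: F0=4 F1=6 F2=10; commitIndex=6
Op 10: append 2 -> log_len=15
Op 11: F1 acks idx 1 -> match: F0=4 F1=6 F2=10; commitIndex=6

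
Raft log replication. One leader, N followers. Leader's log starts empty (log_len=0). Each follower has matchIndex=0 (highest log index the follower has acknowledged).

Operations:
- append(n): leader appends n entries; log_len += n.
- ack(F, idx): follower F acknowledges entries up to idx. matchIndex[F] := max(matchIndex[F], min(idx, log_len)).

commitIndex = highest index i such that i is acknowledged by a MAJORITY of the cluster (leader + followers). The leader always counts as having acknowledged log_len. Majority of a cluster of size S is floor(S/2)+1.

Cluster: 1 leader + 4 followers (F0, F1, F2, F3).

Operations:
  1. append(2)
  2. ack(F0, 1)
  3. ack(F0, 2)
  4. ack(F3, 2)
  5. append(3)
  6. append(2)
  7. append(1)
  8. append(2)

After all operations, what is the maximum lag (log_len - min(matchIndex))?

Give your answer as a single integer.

Answer: 10

Derivation:
Op 1: append 2 -> log_len=2
Op 2: F0 acks idx 1 -> match: F0=1 F1=0 F2=0 F3=0; commitIndex=0
Op 3: F0 acks idx 2 -> match: F0=2 F1=0 F2=0 F3=0; commitIndex=0
Op 4: F3 acks idx 2 -> match: F0=2 F1=0 F2=0 F3=2; commitIndex=2
Op 5: append 3 -> log_len=5
Op 6: append 2 -> log_len=7
Op 7: append 1 -> log_len=8
Op 8: append 2 -> log_len=10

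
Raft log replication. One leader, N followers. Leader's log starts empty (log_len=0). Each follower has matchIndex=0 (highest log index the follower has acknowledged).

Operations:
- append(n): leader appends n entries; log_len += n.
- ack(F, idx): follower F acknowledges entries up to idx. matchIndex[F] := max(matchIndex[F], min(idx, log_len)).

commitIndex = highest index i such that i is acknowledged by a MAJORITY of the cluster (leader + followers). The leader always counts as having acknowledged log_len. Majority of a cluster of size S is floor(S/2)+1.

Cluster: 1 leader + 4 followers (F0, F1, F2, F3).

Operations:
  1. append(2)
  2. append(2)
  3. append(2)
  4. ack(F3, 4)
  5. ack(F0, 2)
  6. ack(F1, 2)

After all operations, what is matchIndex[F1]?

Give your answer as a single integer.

Answer: 2

Derivation:
Op 1: append 2 -> log_len=2
Op 2: append 2 -> log_len=4
Op 3: append 2 -> log_len=6
Op 4: F3 acks idx 4 -> match: F0=0 F1=0 F2=0 F3=4; commitIndex=0
Op 5: F0 acks idx 2 -> match: F0=2 F1=0 F2=0 F3=4; commitIndex=2
Op 6: F1 acks idx 2 -> match: F0=2 F1=2 F2=0 F3=4; commitIndex=2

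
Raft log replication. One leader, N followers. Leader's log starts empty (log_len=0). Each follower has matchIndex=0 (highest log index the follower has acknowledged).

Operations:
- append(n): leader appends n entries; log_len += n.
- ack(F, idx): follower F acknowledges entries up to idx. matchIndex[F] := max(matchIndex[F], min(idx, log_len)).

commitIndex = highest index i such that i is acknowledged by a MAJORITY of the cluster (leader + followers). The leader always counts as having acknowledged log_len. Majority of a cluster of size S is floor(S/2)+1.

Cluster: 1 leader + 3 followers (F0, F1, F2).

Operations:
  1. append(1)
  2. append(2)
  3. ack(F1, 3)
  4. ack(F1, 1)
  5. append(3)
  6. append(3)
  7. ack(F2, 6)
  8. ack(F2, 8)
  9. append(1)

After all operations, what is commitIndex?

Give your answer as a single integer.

Answer: 3

Derivation:
Op 1: append 1 -> log_len=1
Op 2: append 2 -> log_len=3
Op 3: F1 acks idx 3 -> match: F0=0 F1=3 F2=0; commitIndex=0
Op 4: F1 acks idx 1 -> match: F0=0 F1=3 F2=0; commitIndex=0
Op 5: append 3 -> log_len=6
Op 6: append 3 -> log_len=9
Op 7: F2 acks idx 6 -> match: F0=0 F1=3 F2=6; commitIndex=3
Op 8: F2 acks idx 8 -> match: F0=0 F1=3 F2=8; commitIndex=3
Op 9: append 1 -> log_len=10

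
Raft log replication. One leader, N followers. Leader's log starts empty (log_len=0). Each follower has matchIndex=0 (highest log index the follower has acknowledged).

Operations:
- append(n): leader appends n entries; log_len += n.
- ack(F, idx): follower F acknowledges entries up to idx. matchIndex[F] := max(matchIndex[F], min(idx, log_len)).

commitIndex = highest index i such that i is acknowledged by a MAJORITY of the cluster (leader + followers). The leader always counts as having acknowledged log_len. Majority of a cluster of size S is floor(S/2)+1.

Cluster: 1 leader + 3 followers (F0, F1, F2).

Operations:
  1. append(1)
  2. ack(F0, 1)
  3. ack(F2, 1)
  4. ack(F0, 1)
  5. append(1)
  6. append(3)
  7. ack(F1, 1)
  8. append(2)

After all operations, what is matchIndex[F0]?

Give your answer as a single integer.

Answer: 1

Derivation:
Op 1: append 1 -> log_len=1
Op 2: F0 acks idx 1 -> match: F0=1 F1=0 F2=0; commitIndex=0
Op 3: F2 acks idx 1 -> match: F0=1 F1=0 F2=1; commitIndex=1
Op 4: F0 acks idx 1 -> match: F0=1 F1=0 F2=1; commitIndex=1
Op 5: append 1 -> log_len=2
Op 6: append 3 -> log_len=5
Op 7: F1 acks idx 1 -> match: F0=1 F1=1 F2=1; commitIndex=1
Op 8: append 2 -> log_len=7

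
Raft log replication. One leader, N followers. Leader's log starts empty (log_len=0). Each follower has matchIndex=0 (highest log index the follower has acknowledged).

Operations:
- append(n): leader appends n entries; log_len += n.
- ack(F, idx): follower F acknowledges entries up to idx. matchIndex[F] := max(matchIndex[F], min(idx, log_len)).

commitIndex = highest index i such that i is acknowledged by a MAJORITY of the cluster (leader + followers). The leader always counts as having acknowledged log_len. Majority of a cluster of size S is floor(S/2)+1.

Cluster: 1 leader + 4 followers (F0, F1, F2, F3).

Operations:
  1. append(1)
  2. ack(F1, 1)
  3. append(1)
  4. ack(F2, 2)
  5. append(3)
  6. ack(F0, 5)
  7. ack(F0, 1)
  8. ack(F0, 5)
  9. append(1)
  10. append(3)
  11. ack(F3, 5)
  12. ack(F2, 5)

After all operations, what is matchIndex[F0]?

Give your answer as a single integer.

Op 1: append 1 -> log_len=1
Op 2: F1 acks idx 1 -> match: F0=0 F1=1 F2=0 F3=0; commitIndex=0
Op 3: append 1 -> log_len=2
Op 4: F2 acks idx 2 -> match: F0=0 F1=1 F2=2 F3=0; commitIndex=1
Op 5: append 3 -> log_len=5
Op 6: F0 acks idx 5 -> match: F0=5 F1=1 F2=2 F3=0; commitIndex=2
Op 7: F0 acks idx 1 -> match: F0=5 F1=1 F2=2 F3=0; commitIndex=2
Op 8: F0 acks idx 5 -> match: F0=5 F1=1 F2=2 F3=0; commitIndex=2
Op 9: append 1 -> log_len=6
Op 10: append 3 -> log_len=9
Op 11: F3 acks idx 5 -> match: F0=5 F1=1 F2=2 F3=5; commitIndex=5
Op 12: F2 acks idx 5 -> match: F0=5 F1=1 F2=5 F3=5; commitIndex=5

Answer: 5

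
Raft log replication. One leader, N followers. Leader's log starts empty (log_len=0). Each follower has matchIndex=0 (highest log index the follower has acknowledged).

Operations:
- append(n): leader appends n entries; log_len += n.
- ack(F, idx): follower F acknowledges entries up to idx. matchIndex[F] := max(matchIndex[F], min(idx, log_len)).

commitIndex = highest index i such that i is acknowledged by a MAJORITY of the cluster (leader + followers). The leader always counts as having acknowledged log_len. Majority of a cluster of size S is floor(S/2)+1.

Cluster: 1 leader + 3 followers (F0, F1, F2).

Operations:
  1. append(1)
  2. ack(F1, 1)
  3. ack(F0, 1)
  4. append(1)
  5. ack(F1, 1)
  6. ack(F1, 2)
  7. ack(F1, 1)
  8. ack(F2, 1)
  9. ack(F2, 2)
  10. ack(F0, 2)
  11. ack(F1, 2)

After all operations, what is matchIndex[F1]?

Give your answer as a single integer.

Answer: 2

Derivation:
Op 1: append 1 -> log_len=1
Op 2: F1 acks idx 1 -> match: F0=0 F1=1 F2=0; commitIndex=0
Op 3: F0 acks idx 1 -> match: F0=1 F1=1 F2=0; commitIndex=1
Op 4: append 1 -> log_len=2
Op 5: F1 acks idx 1 -> match: F0=1 F1=1 F2=0; commitIndex=1
Op 6: F1 acks idx 2 -> match: F0=1 F1=2 F2=0; commitIndex=1
Op 7: F1 acks idx 1 -> match: F0=1 F1=2 F2=0; commitIndex=1
Op 8: F2 acks idx 1 -> match: F0=1 F1=2 F2=1; commitIndex=1
Op 9: F2 acks idx 2 -> match: F0=1 F1=2 F2=2; commitIndex=2
Op 10: F0 acks idx 2 -> match: F0=2 F1=2 F2=2; commitIndex=2
Op 11: F1 acks idx 2 -> match: F0=2 F1=2 F2=2; commitIndex=2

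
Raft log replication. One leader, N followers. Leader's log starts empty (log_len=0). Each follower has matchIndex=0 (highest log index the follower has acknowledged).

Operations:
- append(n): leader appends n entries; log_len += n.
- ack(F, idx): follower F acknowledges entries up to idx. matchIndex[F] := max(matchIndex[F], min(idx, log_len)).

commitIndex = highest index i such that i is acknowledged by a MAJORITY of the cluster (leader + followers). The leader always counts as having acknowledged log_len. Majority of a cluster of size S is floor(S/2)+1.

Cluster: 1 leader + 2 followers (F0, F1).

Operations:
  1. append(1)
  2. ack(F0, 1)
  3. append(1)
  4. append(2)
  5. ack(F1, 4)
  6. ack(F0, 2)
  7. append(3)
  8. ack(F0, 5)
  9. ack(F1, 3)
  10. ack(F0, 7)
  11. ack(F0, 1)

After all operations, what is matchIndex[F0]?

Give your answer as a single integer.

Op 1: append 1 -> log_len=1
Op 2: F0 acks idx 1 -> match: F0=1 F1=0; commitIndex=1
Op 3: append 1 -> log_len=2
Op 4: append 2 -> log_len=4
Op 5: F1 acks idx 4 -> match: F0=1 F1=4; commitIndex=4
Op 6: F0 acks idx 2 -> match: F0=2 F1=4; commitIndex=4
Op 7: append 3 -> log_len=7
Op 8: F0 acks idx 5 -> match: F0=5 F1=4; commitIndex=5
Op 9: F1 acks idx 3 -> match: F0=5 F1=4; commitIndex=5
Op 10: F0 acks idx 7 -> match: F0=7 F1=4; commitIndex=7
Op 11: F0 acks idx 1 -> match: F0=7 F1=4; commitIndex=7

Answer: 7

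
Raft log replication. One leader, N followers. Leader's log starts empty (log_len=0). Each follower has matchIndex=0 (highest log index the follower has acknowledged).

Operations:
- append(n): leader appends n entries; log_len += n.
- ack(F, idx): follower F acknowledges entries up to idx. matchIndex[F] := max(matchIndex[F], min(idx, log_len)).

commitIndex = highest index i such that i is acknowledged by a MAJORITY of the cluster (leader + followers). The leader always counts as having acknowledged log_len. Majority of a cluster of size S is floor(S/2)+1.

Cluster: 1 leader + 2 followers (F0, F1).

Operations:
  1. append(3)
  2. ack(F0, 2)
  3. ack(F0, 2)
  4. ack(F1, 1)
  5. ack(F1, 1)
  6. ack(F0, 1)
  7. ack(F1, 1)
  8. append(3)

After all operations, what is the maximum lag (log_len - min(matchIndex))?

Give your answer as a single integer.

Op 1: append 3 -> log_len=3
Op 2: F0 acks idx 2 -> match: F0=2 F1=0; commitIndex=2
Op 3: F0 acks idx 2 -> match: F0=2 F1=0; commitIndex=2
Op 4: F1 acks idx 1 -> match: F0=2 F1=1; commitIndex=2
Op 5: F1 acks idx 1 -> match: F0=2 F1=1; commitIndex=2
Op 6: F0 acks idx 1 -> match: F0=2 F1=1; commitIndex=2
Op 7: F1 acks idx 1 -> match: F0=2 F1=1; commitIndex=2
Op 8: append 3 -> log_len=6

Answer: 5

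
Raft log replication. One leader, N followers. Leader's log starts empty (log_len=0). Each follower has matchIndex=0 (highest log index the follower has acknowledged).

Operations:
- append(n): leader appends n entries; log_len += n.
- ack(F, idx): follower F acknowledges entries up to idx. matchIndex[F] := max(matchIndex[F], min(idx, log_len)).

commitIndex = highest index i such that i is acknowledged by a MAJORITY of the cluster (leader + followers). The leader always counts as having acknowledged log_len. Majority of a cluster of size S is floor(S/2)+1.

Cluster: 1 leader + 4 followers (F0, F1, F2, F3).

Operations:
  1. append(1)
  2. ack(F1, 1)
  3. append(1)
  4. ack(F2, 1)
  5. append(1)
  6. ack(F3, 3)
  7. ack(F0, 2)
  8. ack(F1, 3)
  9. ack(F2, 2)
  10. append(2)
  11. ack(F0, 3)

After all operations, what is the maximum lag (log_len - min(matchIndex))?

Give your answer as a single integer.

Answer: 3

Derivation:
Op 1: append 1 -> log_len=1
Op 2: F1 acks idx 1 -> match: F0=0 F1=1 F2=0 F3=0; commitIndex=0
Op 3: append 1 -> log_len=2
Op 4: F2 acks idx 1 -> match: F0=0 F1=1 F2=1 F3=0; commitIndex=1
Op 5: append 1 -> log_len=3
Op 6: F3 acks idx 3 -> match: F0=0 F1=1 F2=1 F3=3; commitIndex=1
Op 7: F0 acks idx 2 -> match: F0=2 F1=1 F2=1 F3=3; commitIndex=2
Op 8: F1 acks idx 3 -> match: F0=2 F1=3 F2=1 F3=3; commitIndex=3
Op 9: F2 acks idx 2 -> match: F0=2 F1=3 F2=2 F3=3; commitIndex=3
Op 10: append 2 -> log_len=5
Op 11: F0 acks idx 3 -> match: F0=3 F1=3 F2=2 F3=3; commitIndex=3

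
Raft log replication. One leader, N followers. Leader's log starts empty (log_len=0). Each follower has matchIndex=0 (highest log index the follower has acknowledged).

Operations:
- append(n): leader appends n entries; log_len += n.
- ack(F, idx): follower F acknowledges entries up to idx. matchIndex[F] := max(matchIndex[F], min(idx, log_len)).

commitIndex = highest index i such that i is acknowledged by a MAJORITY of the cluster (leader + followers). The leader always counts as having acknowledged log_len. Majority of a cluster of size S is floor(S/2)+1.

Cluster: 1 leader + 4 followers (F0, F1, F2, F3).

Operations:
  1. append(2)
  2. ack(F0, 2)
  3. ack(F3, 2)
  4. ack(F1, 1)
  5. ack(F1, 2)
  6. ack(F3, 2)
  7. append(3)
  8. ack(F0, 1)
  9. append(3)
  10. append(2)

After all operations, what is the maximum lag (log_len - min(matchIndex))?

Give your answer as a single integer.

Op 1: append 2 -> log_len=2
Op 2: F0 acks idx 2 -> match: F0=2 F1=0 F2=0 F3=0; commitIndex=0
Op 3: F3 acks idx 2 -> match: F0=2 F1=0 F2=0 F3=2; commitIndex=2
Op 4: F1 acks idx 1 -> match: F0=2 F1=1 F2=0 F3=2; commitIndex=2
Op 5: F1 acks idx 2 -> match: F0=2 F1=2 F2=0 F3=2; commitIndex=2
Op 6: F3 acks idx 2 -> match: F0=2 F1=2 F2=0 F3=2; commitIndex=2
Op 7: append 3 -> log_len=5
Op 8: F0 acks idx 1 -> match: F0=2 F1=2 F2=0 F3=2; commitIndex=2
Op 9: append 3 -> log_len=8
Op 10: append 2 -> log_len=10

Answer: 10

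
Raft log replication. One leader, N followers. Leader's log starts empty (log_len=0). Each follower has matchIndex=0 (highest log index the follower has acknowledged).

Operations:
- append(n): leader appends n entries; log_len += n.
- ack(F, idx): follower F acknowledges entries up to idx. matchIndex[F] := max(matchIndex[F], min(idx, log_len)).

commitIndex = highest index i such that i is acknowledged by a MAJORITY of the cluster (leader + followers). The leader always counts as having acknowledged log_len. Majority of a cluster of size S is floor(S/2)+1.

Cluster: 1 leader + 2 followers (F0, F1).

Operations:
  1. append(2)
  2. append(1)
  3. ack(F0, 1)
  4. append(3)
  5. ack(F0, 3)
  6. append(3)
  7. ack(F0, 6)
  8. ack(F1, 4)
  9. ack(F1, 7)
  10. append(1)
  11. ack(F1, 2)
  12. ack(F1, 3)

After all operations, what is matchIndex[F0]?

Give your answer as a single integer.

Op 1: append 2 -> log_len=2
Op 2: append 1 -> log_len=3
Op 3: F0 acks idx 1 -> match: F0=1 F1=0; commitIndex=1
Op 4: append 3 -> log_len=6
Op 5: F0 acks idx 3 -> match: F0=3 F1=0; commitIndex=3
Op 6: append 3 -> log_len=9
Op 7: F0 acks idx 6 -> match: F0=6 F1=0; commitIndex=6
Op 8: F1 acks idx 4 -> match: F0=6 F1=4; commitIndex=6
Op 9: F1 acks idx 7 -> match: F0=6 F1=7; commitIndex=7
Op 10: append 1 -> log_len=10
Op 11: F1 acks idx 2 -> match: F0=6 F1=7; commitIndex=7
Op 12: F1 acks idx 3 -> match: F0=6 F1=7; commitIndex=7

Answer: 6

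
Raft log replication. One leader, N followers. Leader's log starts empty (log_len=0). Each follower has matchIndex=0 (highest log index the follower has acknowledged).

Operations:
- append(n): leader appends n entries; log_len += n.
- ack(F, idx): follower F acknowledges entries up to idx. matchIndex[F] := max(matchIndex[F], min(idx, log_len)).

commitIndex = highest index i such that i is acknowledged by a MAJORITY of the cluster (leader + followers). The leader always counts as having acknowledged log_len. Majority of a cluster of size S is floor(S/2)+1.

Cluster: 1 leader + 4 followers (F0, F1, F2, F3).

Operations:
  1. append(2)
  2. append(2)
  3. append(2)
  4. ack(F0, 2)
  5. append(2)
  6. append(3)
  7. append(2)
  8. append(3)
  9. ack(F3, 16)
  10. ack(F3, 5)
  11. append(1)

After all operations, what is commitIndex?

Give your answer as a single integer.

Op 1: append 2 -> log_len=2
Op 2: append 2 -> log_len=4
Op 3: append 2 -> log_len=6
Op 4: F0 acks idx 2 -> match: F0=2 F1=0 F2=0 F3=0; commitIndex=0
Op 5: append 2 -> log_len=8
Op 6: append 3 -> log_len=11
Op 7: append 2 -> log_len=13
Op 8: append 3 -> log_len=16
Op 9: F3 acks idx 16 -> match: F0=2 F1=0 F2=0 F3=16; commitIndex=2
Op 10: F3 acks idx 5 -> match: F0=2 F1=0 F2=0 F3=16; commitIndex=2
Op 11: append 1 -> log_len=17

Answer: 2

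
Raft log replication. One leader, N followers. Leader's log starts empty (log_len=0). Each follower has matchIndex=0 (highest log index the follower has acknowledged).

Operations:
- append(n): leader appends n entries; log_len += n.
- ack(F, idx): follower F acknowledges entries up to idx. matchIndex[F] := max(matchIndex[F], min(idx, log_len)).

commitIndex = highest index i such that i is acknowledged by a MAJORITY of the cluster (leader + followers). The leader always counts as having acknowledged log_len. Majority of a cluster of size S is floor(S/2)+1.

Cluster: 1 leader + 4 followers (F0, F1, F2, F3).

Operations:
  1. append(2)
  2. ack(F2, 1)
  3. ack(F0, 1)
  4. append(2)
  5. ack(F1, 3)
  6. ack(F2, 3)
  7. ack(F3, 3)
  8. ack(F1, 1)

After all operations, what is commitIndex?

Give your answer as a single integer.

Op 1: append 2 -> log_len=2
Op 2: F2 acks idx 1 -> match: F0=0 F1=0 F2=1 F3=0; commitIndex=0
Op 3: F0 acks idx 1 -> match: F0=1 F1=0 F2=1 F3=0; commitIndex=1
Op 4: append 2 -> log_len=4
Op 5: F1 acks idx 3 -> match: F0=1 F1=3 F2=1 F3=0; commitIndex=1
Op 6: F2 acks idx 3 -> match: F0=1 F1=3 F2=3 F3=0; commitIndex=3
Op 7: F3 acks idx 3 -> match: F0=1 F1=3 F2=3 F3=3; commitIndex=3
Op 8: F1 acks idx 1 -> match: F0=1 F1=3 F2=3 F3=3; commitIndex=3

Answer: 3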